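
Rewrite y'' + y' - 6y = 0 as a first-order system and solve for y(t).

Let x_1 = y, x_2 = y'. Then x_1' = x_2 and x_2' = 6x_1 - x_2.
A = [[0,1],[6,-1]]; det(A-λI) = λ^2 + λ - 6.
Eigenvalues λ = -3, 2 with eigenvectors (1,-3), (1,2).

y(t) = K_1e^(-3t) + K_2e^(2t)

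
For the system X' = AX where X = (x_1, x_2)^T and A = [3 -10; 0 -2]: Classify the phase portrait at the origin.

saddle

A = [[3,-10],[0,-2]]; det(A-λI) = λ^2 - λ - 6.
λ = -2, 3: opposite signs.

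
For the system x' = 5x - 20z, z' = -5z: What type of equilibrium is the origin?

A = [[5,-20],[0,-5]]; det(A-λI) = λ^2 - 25.
λ = -5, 5: opposite signs.

saddle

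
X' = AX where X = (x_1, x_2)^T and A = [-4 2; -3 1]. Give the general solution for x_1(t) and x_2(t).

x_1(t) = -K_1e^(-2t) - 2K_2e^(-t), x_2(t) = -K_1e^(-2t) - 3K_2e^(-t)

Coefficient matrix A = [[-4, 2], [-3, 1]].
Characteristic polynomial det(A - λI) = λ^2 + 3λ + 2 = 0.
Eigenvalues λ = -2, -1.
For λ=-2: (A-λI) row 1 is [-2, 2], so an eigenvector is (-1, -1).
For λ=-1: (A-λI) row 1 is [-3, 2], so an eigenvector is (-2, -3).
General solution: K_1e^(-2t)(-1,-1) + K_2e^(-t)(-2,-3).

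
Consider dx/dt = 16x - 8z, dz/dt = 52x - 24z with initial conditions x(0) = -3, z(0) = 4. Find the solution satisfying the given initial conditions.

x(t) = -23e^(-4t)sin(4t) - 3e^(-4t)cos(4t), z(t) = -59e^(-4t)sin(4t) + 4e^(-4t)cos(4t)

Coefficient matrix A = [[16, -8], [52, -24]].
Characteristic polynomial det(A - λI) = λ^2 + 8λ + 32 = 0.
Eigenvalues λ = -4 ± 4i (complex conjugate pair).
For λ=-4+4i: an eigenvector is (1,2) - i(1,3) = (1 - i, 2 - 3i).
A real fundamental pair from Re and Im of e^((-4+4i)t)v: X_1 = e^(-4t)(cos(4t)·(1,2) + sin(4t)·(1,3)), X_2 = e^(-4t)(sin(4t)·(1,2) - cos(4t)·(1,3)).
General solution: c_1X_1 + c_2X_2.
Applying x(0)=-3, z(0)=4 gives c_1=-13, c_2=-10.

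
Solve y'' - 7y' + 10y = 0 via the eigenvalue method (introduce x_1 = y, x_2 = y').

Let x_1 = y, x_2 = y'. Then x_1' = x_2 and x_2' = -10x_1 + 7x_2.
A = [[0,1],[-10,7]]; det(A-λI) = λ^2 - 7λ + 10.
Eigenvalues λ = 2, 5 with eigenvectors (1,2), (1,5).

y(t) = c_1e^(2t) + c_2e^(5t)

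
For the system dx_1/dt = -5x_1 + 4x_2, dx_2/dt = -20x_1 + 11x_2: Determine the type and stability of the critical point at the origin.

A = [[-5,4],[-20,11]]; det(A-λI) = λ^2 - 6λ + 25.
λ = 3 ± 4i: positive real part.

unstable spiral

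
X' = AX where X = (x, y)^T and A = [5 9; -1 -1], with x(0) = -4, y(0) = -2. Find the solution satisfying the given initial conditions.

x(t) = -30te^(2t) - 4e^(2t), y(t) = 10te^(2t) - 2e^(2t)

Coefficient matrix A = [[5, 9], [-1, -1]].
Characteristic polynomial det(A - λI) = λ^2 - 4λ + 4 = 0.
Single eigenvalue λ = 2 with algebraic multiplicity 2.
Eigenvector v = (3,-1); generalized eigenvector w with (A-λI)w=v is (-2,1).
General solution: e^(2t)[C_1·v + C_2·(t·v + w)].
Applying x(0)=-4, y(0)=-2 gives C_1=-8, C_2=-10.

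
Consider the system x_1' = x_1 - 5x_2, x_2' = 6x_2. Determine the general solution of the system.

x_1(t) = K_1e^(6t) - K_2e^(t), x_2(t) = -K_1e^(6t)

Coefficient matrix A = [[1, -5], [0, 6]].
Characteristic polynomial det(A - λI) = λ^2 - 7λ + 6 = 0.
Eigenvalues λ = 6, 1.
For λ=6: (A-λI) row 1 is [-5, -5], so an eigenvector is (1, -1).
For λ=1: (A-λI) row 1 is [0, -5], so an eigenvector is (-1, 0).
General solution: K_1e^(6t)(1,-1) + K_2e^(t)(-1,0).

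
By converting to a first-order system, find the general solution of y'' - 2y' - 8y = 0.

y(t) = c_1e^(-2t) + c_2e^(4t)

Let x_1 = y, x_2 = y'. Then x_1' = x_2 and x_2' = 8x_1 + 2x_2.
A = [[0,1],[8,2]]; det(A-λI) = λ^2 - 2λ - 8.
Eigenvalues λ = -2, 4 with eigenvectors (1,-2), (1,4).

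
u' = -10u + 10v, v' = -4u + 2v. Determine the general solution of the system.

Coefficient matrix A = [[-10, 10], [-4, 2]].
Characteristic polynomial det(A - λI) = λ^2 + 8λ + 20 = 0.
Eigenvalues λ = -4 ± 2i (complex conjugate pair).
For λ=-4+2i: an eigenvector is (2,1) - i(-1,-1) = (2 + i, 1 + i).
A real fundamental pair from Re and Im of e^((-4+2i)t)v: X_1 = e^(-4t)(cos(2t)·(2,1) + sin(2t)·(-1,-1)), X_2 = e^(-4t)(sin(2t)·(2,1) - cos(2t)·(-1,-1)).
General solution: C_1X_1 + C_2X_2.

u(t) = -C_1e^(-4t)sin(2t) + 2C_1e^(-4t)cos(2t) + 2C_2e^(-4t)sin(2t) + C_2e^(-4t)cos(2t), v(t) = -C_1e^(-4t)sin(2t) + C_1e^(-4t)cos(2t) + C_2e^(-4t)sin(2t) + C_2e^(-4t)cos(2t)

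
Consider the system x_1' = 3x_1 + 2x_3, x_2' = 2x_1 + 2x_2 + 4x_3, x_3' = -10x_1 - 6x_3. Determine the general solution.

x_1(t) = c_2e^(-t) - 2c_3e^(-2t), x_2(t) = c_1e^(2t) + 2c_2e^(-t) - 4c_3e^(-2t), x_3(t) = -2c_2e^(-t) + 5c_3e^(-2t)

Coefficient matrix A = [[3, 0, 2], [2, 2, 4], [-10, 0, -6]].
det(A - λI) = 0 gives eigenvalues λ = 2, -1, -2.
For λ=2: eigenvector (0,1,0).
For λ=-1: eigenvector (1,2,-2).
For λ=-2: eigenvector (-2,-4,5).
General solution: c_1e^(2t)(0,1,0) + c_2e^(-t)(1,2,-2) + c_3e^(-2t)(-2,-4,5).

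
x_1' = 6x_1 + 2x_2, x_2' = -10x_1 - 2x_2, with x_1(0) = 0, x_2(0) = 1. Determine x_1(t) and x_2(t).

Coefficient matrix A = [[6, 2], [-10, -2]].
Characteristic polynomial det(A - λI) = λ^2 - 4λ + 8 = 0.
Eigenvalues λ = 2 ± 2i (complex conjugate pair).
For λ=2+2i: an eigenvector is (0,1) - i(1,-2) = (0 - i, 1 + 2i).
A real fundamental pair from Re and Im of e^((2+2i)t)v: X_1 = e^(2t)(cos(2t)·(0,1) + sin(2t)·(1,-2)), X_2 = e^(2t)(sin(2t)·(0,1) - cos(2t)·(1,-2)).
General solution: c_1X_1 + c_2X_2.
Applying x_1(0)=0, x_2(0)=1 gives c_1=1, c_2=0.

x_1(t) = e^(2t)sin(2t), x_2(t) = -2e^(2t)sin(2t) + e^(2t)cos(2t)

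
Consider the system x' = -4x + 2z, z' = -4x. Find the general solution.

Coefficient matrix A = [[-4, 2], [-4, 0]].
Characteristic polynomial det(A - λI) = λ^2 + 4λ + 8 = 0.
Eigenvalues λ = -2 ± 2i (complex conjugate pair).
For λ=-2+2i: an eigenvector is (-1,-1) - i(0,1) = (-1, -1 - i).
A real fundamental pair from Re and Im of e^((-2+2i)t)v: X_1 = e^(-2t)(cos(2t)·(-1,-1) + sin(2t)·(0,1)), X_2 = e^(-2t)(sin(2t)·(-1,-1) - cos(2t)·(0,1)).
General solution: C_1X_1 + C_2X_2.

x(t) = -C_1e^(-2t)cos(2t) - C_2e^(-2t)sin(2t), z(t) = C_1e^(-2t)sin(2t) - C_1e^(-2t)cos(2t) - C_2e^(-2t)sin(2t) - C_2e^(-2t)cos(2t)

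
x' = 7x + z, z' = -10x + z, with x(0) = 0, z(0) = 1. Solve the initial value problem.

Coefficient matrix A = [[7, 1], [-10, 1]].
Characteristic polynomial det(A - λI) = λ^2 - 8λ + 17 = 0.
Eigenvalues λ = 4 ± i (complex conjugate pair).
For λ=4+i: an eigenvector is (1,-3) - i(0,-1) = (1, -3 + i).
A real fundamental pair from Re and Im of e^((4+i)t)v: X_1 = e^(4t)(cos(t)·(1,-3) + sin(t)·(0,-1)), X_2 = e^(4t)(sin(t)·(1,-3) - cos(t)·(0,-1)).
General solution: C_1X_1 + C_2X_2.
Applying x(0)=0, z(0)=1 gives C_1=0, C_2=1.

x(t) = e^(4t)sin(t), z(t) = -3e^(4t)sin(t) + e^(4t)cos(t)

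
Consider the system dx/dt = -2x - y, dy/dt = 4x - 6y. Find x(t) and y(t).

x(t) = C_1e^(-4t) + C_2te^(-4t) + 2C_2e^(-4t), y(t) = 2C_1e^(-4t) + 2C_2te^(-4t) + 3C_2e^(-4t)

Coefficient matrix A = [[-2, -1], [4, -6]].
Characteristic polynomial det(A - λI) = λ^2 + 8λ + 16 = 0.
Single eigenvalue λ = -4 with algebraic multiplicity 2.
Eigenvector v = (1,2); generalized eigenvector w with (A-λI)w=v is (2,3).
General solution: e^(-4t)[C_1·v + C_2·(t·v + w)].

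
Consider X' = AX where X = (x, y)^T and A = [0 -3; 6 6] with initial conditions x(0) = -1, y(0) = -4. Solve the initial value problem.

Coefficient matrix A = [[0, -3], [6, 6]].
Characteristic polynomial det(A - λI) = λ^2 - 6λ + 18 = 0.
Eigenvalues λ = 3 ± 3i (complex conjugate pair).
For λ=3+3i: an eigenvector is (1,-1) - i(0,1) = (1, -1 - i).
A real fundamental pair from Re and Im of e^((3+3i)t)v: X_1 = e^(3t)(cos(3t)·(1,-1) + sin(3t)·(0,1)), X_2 = e^(3t)(sin(3t)·(1,-1) - cos(3t)·(0,1)).
General solution: K_1X_1 + K_2X_2.
Applying x(0)=-1, y(0)=-4 gives K_1=-1, K_2=5.

x(t) = 5e^(3t)sin(3t) - e^(3t)cos(3t), y(t) = -6e^(3t)sin(3t) - 4e^(3t)cos(3t)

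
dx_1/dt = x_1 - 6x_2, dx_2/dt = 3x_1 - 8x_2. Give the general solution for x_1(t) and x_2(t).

Coefficient matrix A = [[1, -6], [3, -8]].
Characteristic polynomial det(A - λI) = λ^2 + 7λ + 10 = 0.
Eigenvalues λ = -5, -2.
For λ=-5: (A-λI) row 1 is [6, -6], so an eigenvector is (-1, -1).
For λ=-2: (A-λI) row 1 is [3, -6], so an eigenvector is (2, 1).
General solution: K_1e^(-5t)(-1,-1) + K_2e^(-2t)(2,1).

x_1(t) = -K_1e^(-5t) + 2K_2e^(-2t), x_2(t) = -K_1e^(-5t) + K_2e^(-2t)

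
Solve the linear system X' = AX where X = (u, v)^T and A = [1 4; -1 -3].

u(t) = -2c_1e^(-t) - 2c_2te^(-t) - c_2e^(-t), v(t) = c_1e^(-t) + c_2te^(-t)

Coefficient matrix A = [[1, 4], [-1, -3]].
Characteristic polynomial det(A - λI) = λ^2 + 2λ + 1 = 0.
Single eigenvalue λ = -1 with algebraic multiplicity 2.
Eigenvector v = (-2,1); generalized eigenvector w with (A-λI)w=v is (-1,0).
General solution: e^(-t)[c_1·v + c_2·(t·v + w)].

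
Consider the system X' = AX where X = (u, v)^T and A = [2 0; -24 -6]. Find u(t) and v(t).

Coefficient matrix A = [[2, 0], [-24, -6]].
Characteristic polynomial det(A - λI) = λ^2 + 4λ - 12 = 0.
Eigenvalues λ = -6, 2.
For λ=-6: (A-λI) row 1 is [8, 0], so an eigenvector is (0, -1).
For λ=2: (A-λI) row 2 is [-24, -8], so an eigenvector is (-1, 3).
General solution: K_1e^(-6t)(0,-1) + K_2e^(2t)(-1,3).

u(t) = -K_2e^(2t), v(t) = -K_1e^(-6t) + 3K_2e^(2t)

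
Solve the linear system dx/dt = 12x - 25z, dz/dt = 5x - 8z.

Coefficient matrix A = [[12, -25], [5, -8]].
Characteristic polynomial det(A - λI) = λ^2 - 4λ + 29 = 0.
Eigenvalues λ = 2 ± 5i (complex conjugate pair).
For λ=2+5i: an eigenvector is (2,1) - i(-1,0) = (2 + i, 1).
A real fundamental pair from Re and Im of e^((2+5i)t)v: X_1 = e^(2t)(cos(5t)·(2,1) + sin(5t)·(-1,0)), X_2 = e^(2t)(sin(5t)·(2,1) - cos(5t)·(-1,0)).
General solution: K_1X_1 + K_2X_2.

x(t) = -K_1e^(2t)sin(5t) + 2K_1e^(2t)cos(5t) + 2K_2e^(2t)sin(5t) + K_2e^(2t)cos(5t), z(t) = K_1e^(2t)cos(5t) + K_2e^(2t)sin(5t)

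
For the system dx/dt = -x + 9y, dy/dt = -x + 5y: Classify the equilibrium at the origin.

A = [[-1,9],[-1,5]]; det(A-λI) = λ^2 - 4λ + 4.
repeated λ = 2 with a single eigenvector.

unstable improper node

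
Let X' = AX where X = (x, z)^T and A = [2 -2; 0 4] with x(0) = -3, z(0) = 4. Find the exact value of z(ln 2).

64

A = [[2,-2],[0,4]]; eigenvalues λ = 4, 2.
Eigenvectors: (1,-1) for λ=4, (-1,0) for λ=2.
From the initial condition, c_1 = -4, c_2 = -1.
z(ln 2) = (-4)(2^4)(-1) + (-1)(2^2)(0) = 64.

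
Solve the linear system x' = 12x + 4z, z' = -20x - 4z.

x(t) = C_1e^(4t)sin(4t) - C_2e^(4t)cos(4t), z(t) = -2C_1e^(4t)sin(4t) + C_1e^(4t)cos(4t) + C_2e^(4t)sin(4t) + 2C_2e^(4t)cos(4t)

Coefficient matrix A = [[12, 4], [-20, -4]].
Characteristic polynomial det(A - λI) = λ^2 - 8λ + 32 = 0.
Eigenvalues λ = 4 ± 4i (complex conjugate pair).
For λ=4+4i: an eigenvector is (0,1) - i(1,-2) = (0 - i, 1 + 2i).
A real fundamental pair from Re and Im of e^((4+4i)t)v: X_1 = e^(4t)(cos(4t)·(0,1) + sin(4t)·(1,-2)), X_2 = e^(4t)(sin(4t)·(0,1) - cos(4t)·(1,-2)).
General solution: C_1X_1 + C_2X_2.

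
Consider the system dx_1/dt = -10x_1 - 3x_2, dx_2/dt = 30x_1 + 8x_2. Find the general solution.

x_1(t) = -c_1e^(-t)sin(3t) + c_2e^(-t)cos(3t), x_2(t) = 3c_1e^(-t)sin(3t) + c_1e^(-t)cos(3t) + c_2e^(-t)sin(3t) - 3c_2e^(-t)cos(3t)

Coefficient matrix A = [[-10, -3], [30, 8]].
Characteristic polynomial det(A - λI) = λ^2 + 2λ + 10 = 0.
Eigenvalues λ = -1 ± 3i (complex conjugate pair).
For λ=-1+3i: an eigenvector is (0,1) - i(-1,3) = (0 + i, 1 - 3i).
A real fundamental pair from Re and Im of e^((-1+3i)t)v: X_1 = e^(-t)(cos(3t)·(0,1) + sin(3t)·(-1,3)), X_2 = e^(-t)(sin(3t)·(0,1) - cos(3t)·(-1,3)).
General solution: c_1X_1 + c_2X_2.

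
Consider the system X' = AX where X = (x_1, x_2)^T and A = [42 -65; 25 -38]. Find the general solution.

Coefficient matrix A = [[42, -65], [25, -38]].
Characteristic polynomial det(A - λI) = λ^2 - 4λ + 29 = 0.
Eigenvalues λ = 2 ± 5i (complex conjugate pair).
For λ=2+5i: an eigenvector is (-3,-2) - i(2,1) = (-3 - 2i, -2 - i).
A real fundamental pair from Re and Im of e^((2+5i)t)v: X_1 = e^(2t)(cos(5t)·(-3,-2) + sin(5t)·(2,1)), X_2 = e^(2t)(sin(5t)·(-3,-2) - cos(5t)·(2,1)).
General solution: C_1X_1 + C_2X_2.

x_1(t) = 2C_1e^(2t)sin(5t) - 3C_1e^(2t)cos(5t) - 3C_2e^(2t)sin(5t) - 2C_2e^(2t)cos(5t), x_2(t) = C_1e^(2t)sin(5t) - 2C_1e^(2t)cos(5t) - 2C_2e^(2t)sin(5t) - C_2e^(2t)cos(5t)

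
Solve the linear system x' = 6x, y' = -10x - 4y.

x(t) = C_1e^(6t), y(t) = -C_1e^(6t) + C_2e^(-4t)

Coefficient matrix A = [[6, 0], [-10, -4]].
Characteristic polynomial det(A - λI) = λ^2 - 2λ - 24 = 0.
Eigenvalues λ = 6, -4.
For λ=6: (A-λI) row 2 is [-10, -10], so an eigenvector is (1, -1).
For λ=-4: (A-λI) row 1 is [10, 0], so an eigenvector is (0, 1).
General solution: C_1e^(6t)(1,-1) + C_2e^(-4t)(0,1).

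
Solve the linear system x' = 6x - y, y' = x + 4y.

x(t) = -C_1e^(5t) - C_2te^(5t) + C_2e^(5t), y(t) = -C_1e^(5t) - C_2te^(5t) + 2C_2e^(5t)

Coefficient matrix A = [[6, -1], [1, 4]].
Characteristic polynomial det(A - λI) = λ^2 - 10λ + 25 = 0.
Single eigenvalue λ = 5 with algebraic multiplicity 2.
Eigenvector v = (-1,-1); generalized eigenvector w with (A-λI)w=v is (1,2).
General solution: e^(5t)[C_1·v + C_2·(t·v + w)].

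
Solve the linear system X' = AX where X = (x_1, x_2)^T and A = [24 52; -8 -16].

x_1(t) = -3c_1e^(4t)sin(4t) + 2c_1e^(4t)cos(4t) + 2c_2e^(4t)sin(4t) + 3c_2e^(4t)cos(4t), x_2(t) = c_1e^(4t)sin(4t) - c_1e^(4t)cos(4t) - c_2e^(4t)sin(4t) - c_2e^(4t)cos(4t)

Coefficient matrix A = [[24, 52], [-8, -16]].
Characteristic polynomial det(A - λI) = λ^2 - 8λ + 32 = 0.
Eigenvalues λ = 4 ± 4i (complex conjugate pair).
For λ=4+4i: an eigenvector is (2,-1) - i(-3,1) = (2 + 3i, -1 - i).
A real fundamental pair from Re and Im of e^((4+4i)t)v: X_1 = e^(4t)(cos(4t)·(2,-1) + sin(4t)·(-3,1)), X_2 = e^(4t)(sin(4t)·(2,-1) - cos(4t)·(-3,1)).
General solution: c_1X_1 + c_2X_2.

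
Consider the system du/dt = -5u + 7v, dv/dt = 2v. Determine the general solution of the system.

Coefficient matrix A = [[-5, 7], [0, 2]].
Characteristic polynomial det(A - λI) = λ^2 + 3λ - 10 = 0.
Eigenvalues λ = 2, -5.
For λ=2: (A-λI) row 1 is [-7, 7], so an eigenvector is (-1, -1).
For λ=-5: (A-λI) row 1 is [0, 7], so an eigenvector is (1, 0).
General solution: C_1e^(2t)(-1,-1) + C_2e^(-5t)(1,0).

u(t) = -C_1e^(2t) + C_2e^(-5t), v(t) = -C_1e^(2t)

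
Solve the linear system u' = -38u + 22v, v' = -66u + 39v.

u(t) = -2K_1e^(-5t) + K_2e^(6t), v(t) = -3K_1e^(-5t) + 2K_2e^(6t)

Coefficient matrix A = [[-38, 22], [-66, 39]].
Characteristic polynomial det(A - λI) = λ^2 - λ - 30 = 0.
Eigenvalues λ = -5, 6.
For λ=-5: (A-λI) row 1 is [-33, 22], so an eigenvector is (-2, -3).
For λ=6: (A-λI) row 1 is [-44, 22], so an eigenvector is (1, 2).
General solution: K_1e^(-5t)(-2,-3) + K_2e^(6t)(1,2).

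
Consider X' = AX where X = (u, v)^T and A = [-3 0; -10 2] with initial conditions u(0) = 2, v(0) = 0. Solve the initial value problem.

u(t) = 2e^(-3t), v(t) = -4e^(2t) + 4e^(-3t)

Coefficient matrix A = [[-3, 0], [-10, 2]].
Characteristic polynomial det(A - λI) = λ^2 + λ - 6 = 0.
Eigenvalues λ = -3, 2.
For λ=-3: (A-λI) row 2 is [-10, 5], so an eigenvector is (-1, -2).
For λ=2: (A-λI) row 1 is [-5, 0], so an eigenvector is (0, -1).
General solution: K_1e^(-3t)(-1,-2) + K_2e^(2t)(0,-1).
Applying u(0)=2, v(0)=0 gives K_1=-2, K_2=4.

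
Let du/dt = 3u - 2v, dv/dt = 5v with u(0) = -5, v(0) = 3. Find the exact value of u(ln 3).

-783

A = [[3,-2],[0,5]]; eigenvalues λ = 5, 3.
Eigenvectors: (1,-1) for λ=5, (-1,0) for λ=3.
From the initial condition, c_1 = -3, c_2 = 2.
u(ln 3) = (-3)(3^5)(1) + (2)(3^3)(-1) = -783.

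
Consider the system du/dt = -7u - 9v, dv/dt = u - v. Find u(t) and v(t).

Coefficient matrix A = [[-7, -9], [1, -1]].
Characteristic polynomial det(A - λI) = λ^2 + 8λ + 16 = 0.
Single eigenvalue λ = -4 with algebraic multiplicity 2.
Eigenvector v = (-3,1); generalized eigenvector w with (A-λI)w=v is (1,0).
General solution: e^(-4t)[K_1·v + K_2·(t·v + w)].

u(t) = -3K_1e^(-4t) - 3K_2te^(-4t) + K_2e^(-4t), v(t) = K_1e^(-4t) + K_2te^(-4t)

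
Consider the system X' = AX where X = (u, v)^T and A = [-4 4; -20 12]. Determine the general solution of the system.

Coefficient matrix A = [[-4, 4], [-20, 12]].
Characteristic polynomial det(A - λI) = λ^2 - 8λ + 32 = 0.
Eigenvalues λ = 4 ± 4i (complex conjugate pair).
For λ=4+4i: an eigenvector is (0,-1) - i(-1,-2) = (0 + i, -1 + 2i).
A real fundamental pair from Re and Im of e^((4+4i)t)v: X_1 = e^(4t)(cos(4t)·(0,-1) + sin(4t)·(-1,-2)), X_2 = e^(4t)(sin(4t)·(0,-1) - cos(4t)·(-1,-2)).
General solution: c_1X_1 + c_2X_2.

u(t) = -c_1e^(4t)sin(4t) + c_2e^(4t)cos(4t), v(t) = -2c_1e^(4t)sin(4t) - c_1e^(4t)cos(4t) - c_2e^(4t)sin(4t) + 2c_2e^(4t)cos(4t)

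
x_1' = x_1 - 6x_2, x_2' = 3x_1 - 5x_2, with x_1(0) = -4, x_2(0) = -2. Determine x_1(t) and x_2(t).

x_1(t) = -4e^(-2t)cos(3t), x_2(t) = -2e^(-2t)sin(3t) - 2e^(-2t)cos(3t)

Coefficient matrix A = [[1, -6], [3, -5]].
Characteristic polynomial det(A - λI) = λ^2 + 4λ + 13 = 0.
Eigenvalues λ = -2 ± 3i (complex conjugate pair).
For λ=-2+3i: an eigenvector is (-1,-1) - i(1,0) = (-1 - i, -1).
A real fundamental pair from Re and Im of e^((-2+3i)t)v: X_1 = e^(-2t)(cos(3t)·(-1,-1) + sin(3t)·(1,0)), X_2 = e^(-2t)(sin(3t)·(-1,-1) - cos(3t)·(1,0)).
General solution: C_1X_1 + C_2X_2.
Applying x_1(0)=-4, x_2(0)=-2 gives C_1=2, C_2=2.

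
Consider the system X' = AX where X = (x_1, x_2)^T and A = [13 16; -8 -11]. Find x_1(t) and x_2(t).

x_1(t) = -2c_1e^(5t) - c_2e^(-3t), x_2(t) = c_1e^(5t) + c_2e^(-3t)

Coefficient matrix A = [[13, 16], [-8, -11]].
Characteristic polynomial det(A - λI) = λ^2 - 2λ - 15 = 0.
Eigenvalues λ = 5, -3.
For λ=5: (A-λI) row 1 is [8, 16], so an eigenvector is (-2, 1).
For λ=-3: (A-λI) row 1 is [16, 16], so an eigenvector is (-1, 1).
General solution: c_1e^(5t)(-2,1) + c_2e^(-3t)(-1,1).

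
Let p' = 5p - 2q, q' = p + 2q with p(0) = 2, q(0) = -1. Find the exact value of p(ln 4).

1280

A = [[5,-2],[1,2]]; eigenvalues λ = 4, 3.
Eigenvectors: (-2,-1) for λ=4, (-1,-1) for λ=3.
From the initial condition, c_1 = -3, c_2 = 4.
p(ln 4) = (-3)(4^4)(-2) + (4)(4^3)(-1) = 1280.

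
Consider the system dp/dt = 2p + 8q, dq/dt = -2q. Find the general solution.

p(t) = -2c_1e^(-2t) + c_2e^(2t), q(t) = c_1e^(-2t)

Coefficient matrix A = [[2, 8], [0, -2]].
Characteristic polynomial det(A - λI) = λ^2 - 4 = 0.
Eigenvalues λ = -2, 2.
For λ=-2: (A-λI) row 1 is [4, 8], so an eigenvector is (-2, 1).
For λ=2: (A-λI) row 1 is [0, 8], so an eigenvector is (1, 0).
General solution: c_1e^(-2t)(-2,1) + c_2e^(2t)(1,0).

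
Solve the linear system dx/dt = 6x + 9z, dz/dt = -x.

x(t) = 3C_1e^(3t) + 3C_2te^(3t) + C_2e^(3t), z(t) = -C_1e^(3t) - C_2te^(3t)

Coefficient matrix A = [[6, 9], [-1, 0]].
Characteristic polynomial det(A - λI) = λ^2 - 6λ + 9 = 0.
Single eigenvalue λ = 3 with algebraic multiplicity 2.
Eigenvector v = (3,-1); generalized eigenvector w with (A-λI)w=v is (1,0).
General solution: e^(3t)[C_1·v + C_2·(t·v + w)].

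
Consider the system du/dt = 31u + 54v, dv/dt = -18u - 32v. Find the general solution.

Coefficient matrix A = [[31, 54], [-18, -32]].
Characteristic polynomial det(A - λI) = λ^2 + λ - 20 = 0.
Eigenvalues λ = 4, -5.
For λ=4: (A-λI) row 1 is [27, 54], so an eigenvector is (-2, 1).
For λ=-5: (A-λI) row 1 is [36, 54], so an eigenvector is (3, -2).
General solution: C_1e^(4t)(-2,1) + C_2e^(-5t)(3,-2).

u(t) = -2C_1e^(4t) + 3C_2e^(-5t), v(t) = C_1e^(4t) - 2C_2e^(-5t)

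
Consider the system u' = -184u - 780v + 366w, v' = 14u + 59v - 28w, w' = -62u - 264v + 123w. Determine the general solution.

Coefficient matrix A = [[-184, -780, 366], [14, 59, -28], [-62, -264, 123]].
det(A - λI) = 0 gives eigenvalues λ = -4, 3, -1.
For λ=-4: eigenvector (29,-2,10).
For λ=3: eigenvector (-12,1,-4).
For λ=-1: eigenvector (2,0,1).
General solution: K_1e^(-4t)(29,-2,10) + K_2e^(3t)(-12,1,-4) + K_3e^(-t)(2,0,1).

u(t) = 29K_1e^(-4t) - 12K_2e^(3t) + 2K_3e^(-t), v(t) = -2K_1e^(-4t) + K_2e^(3t), w(t) = 10K_1e^(-4t) - 4K_2e^(3t) + K_3e^(-t)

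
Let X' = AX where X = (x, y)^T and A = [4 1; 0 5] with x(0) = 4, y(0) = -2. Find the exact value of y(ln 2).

-64

A = [[4,1],[0,5]]; eigenvalues λ = 5, 4.
Eigenvectors: (1,1) for λ=5, (-1,0) for λ=4.
From the initial condition, c_1 = -2, c_2 = -6.
y(ln 2) = (-2)(2^5)(1) + (-6)(2^4)(0) = -64.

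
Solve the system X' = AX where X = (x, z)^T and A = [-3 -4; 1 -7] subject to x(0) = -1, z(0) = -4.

Coefficient matrix A = [[-3, -4], [1, -7]].
Characteristic polynomial det(A - λI) = λ^2 + 10λ + 25 = 0.
Single eigenvalue λ = -5 with algebraic multiplicity 2.
Eigenvector v = (2,1); generalized eigenvector w with (A-λI)w=v is (-1,-1).
General solution: e^(-5t)[C_1·v + C_2·(t·v + w)].
Applying x(0)=-1, z(0)=-4 gives C_1=3, C_2=7.

x(t) = 14te^(-5t) - e^(-5t), z(t) = 7te^(-5t) - 4e^(-5t)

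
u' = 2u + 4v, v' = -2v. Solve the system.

u(t) = -c_1e^(-2t) + c_2e^(2t), v(t) = c_1e^(-2t)

Coefficient matrix A = [[2, 4], [0, -2]].
Characteristic polynomial det(A - λI) = λ^2 - 4 = 0.
Eigenvalues λ = -2, 2.
For λ=-2: (A-λI) row 1 is [4, 4], so an eigenvector is (-1, 1).
For λ=2: (A-λI) row 1 is [0, 4], so an eigenvector is (1, 0).
General solution: c_1e^(-2t)(-1,1) + c_2e^(2t)(1,0).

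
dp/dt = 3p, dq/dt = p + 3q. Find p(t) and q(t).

Coefficient matrix A = [[3, 0], [1, 3]].
Characteristic polynomial det(A - λI) = λ^2 - 6λ + 9 = 0.
Single eigenvalue λ = 3 with algebraic multiplicity 2.
Eigenvector v = (0,-1); generalized eigenvector w with (A-λI)w=v is (-1,-2).
General solution: e^(3t)[C_1·v + C_2·(t·v + w)].

p(t) = -C_2e^(3t), q(t) = -C_1e^(3t) - C_2te^(3t) - 2C_2e^(3t)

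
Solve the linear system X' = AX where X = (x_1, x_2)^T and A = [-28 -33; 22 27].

Coefficient matrix A = [[-28, -33], [22, 27]].
Characteristic polynomial det(A - λI) = λ^2 + λ - 30 = 0.
Eigenvalues λ = -6, 5.
For λ=-6: (A-λI) row 1 is [-22, -33], so an eigenvector is (3, -2).
For λ=5: (A-λI) row 1 is [-33, -33], so an eigenvector is (-1, 1).
General solution: K_1e^(-6t)(3,-2) + K_2e^(5t)(-1,1).

x_1(t) = 3K_1e^(-6t) - K_2e^(5t), x_2(t) = -2K_1e^(-6t) + K_2e^(5t)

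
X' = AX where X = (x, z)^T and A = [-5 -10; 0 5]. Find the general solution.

Coefficient matrix A = [[-5, -10], [0, 5]].
Characteristic polynomial det(A - λI) = λ^2 - 25 = 0.
Eigenvalues λ = -5, 5.
For λ=-5: (A-λI) row 1 is [0, -10], so an eigenvector is (1, 0).
For λ=5: (A-λI) row 1 is [-10, -10], so an eigenvector is (1, -1).
General solution: K_1e^(-5t)(1,0) + K_2e^(5t)(1,-1).

x(t) = K_1e^(-5t) + K_2e^(5t), z(t) = -K_2e^(5t)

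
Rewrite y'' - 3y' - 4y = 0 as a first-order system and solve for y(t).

y(t) = C_1e^(-t) + C_2e^(4t)

Let x_1 = y, x_2 = y'. Then x_1' = x_2 and x_2' = 4x_1 + 3x_2.
A = [[0,1],[4,3]]; det(A-λI) = λ^2 - 3λ - 4.
Eigenvalues λ = -1, 4 with eigenvectors (1,-1), (1,4).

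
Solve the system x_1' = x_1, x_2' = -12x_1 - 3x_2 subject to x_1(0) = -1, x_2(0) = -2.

Coefficient matrix A = [[1, 0], [-12, -3]].
Characteristic polynomial det(A - λI) = λ^2 + 2λ - 3 = 0.
Eigenvalues λ = -3, 1.
For λ=-3: (A-λI) row 1 is [4, 0], so an eigenvector is (0, -1).
For λ=1: (A-λI) row 2 is [-12, -4], so an eigenvector is (-1, 3).
General solution: K_1e^(-3t)(0,-1) + K_2e^(t)(-1,3).
Applying x_1(0)=-1, x_2(0)=-2 gives K_1=5, K_2=1.

x_1(t) = -e^(t), x_2(t) = 3e^(t) - 5e^(-3t)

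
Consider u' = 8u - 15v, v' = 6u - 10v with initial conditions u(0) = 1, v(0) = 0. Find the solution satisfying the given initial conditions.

u(t) = 3e^(-t)sin(3t) + e^(-t)cos(3t), v(t) = 2e^(-t)sin(3t)

Coefficient matrix A = [[8, -15], [6, -10]].
Characteristic polynomial det(A - λI) = λ^2 + 2λ + 10 = 0.
Eigenvalues λ = -1 ± 3i (complex conjugate pair).
For λ=-1+3i: an eigenvector is (1,1) - i(-2,-1) = (1 + 2i, 1 + i).
A real fundamental pair from Re and Im of e^((-1+3i)t)v: X_1 = e^(-t)(cos(3t)·(1,1) + sin(3t)·(-2,-1)), X_2 = e^(-t)(sin(3t)·(1,1) - cos(3t)·(-2,-1)).
General solution: K_1X_1 + K_2X_2.
Applying u(0)=1, v(0)=0 gives K_1=-1, K_2=1.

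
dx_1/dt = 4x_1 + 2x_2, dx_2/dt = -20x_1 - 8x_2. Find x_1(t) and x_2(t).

x_1(t) = -C_1e^(-2t)sin(2t) + C_2e^(-2t)cos(2t), x_2(t) = 3C_1e^(-2t)sin(2t) - C_1e^(-2t)cos(2t) - C_2e^(-2t)sin(2t) - 3C_2e^(-2t)cos(2t)

Coefficient matrix A = [[4, 2], [-20, -8]].
Characteristic polynomial det(A - λI) = λ^2 + 4λ + 8 = 0.
Eigenvalues λ = -2 ± 2i (complex conjugate pair).
For λ=-2+2i: an eigenvector is (0,-1) - i(-1,3) = (0 + i, -1 - 3i).
A real fundamental pair from Re and Im of e^((-2+2i)t)v: X_1 = e^(-2t)(cos(2t)·(0,-1) + sin(2t)·(-1,3)), X_2 = e^(-2t)(sin(2t)·(0,-1) - cos(2t)·(-1,3)).
General solution: C_1X_1 + C_2X_2.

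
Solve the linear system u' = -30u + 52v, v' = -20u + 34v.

Coefficient matrix A = [[-30, 52], [-20, 34]].
Characteristic polynomial det(A - λI) = λ^2 - 4λ + 20 = 0.
Eigenvalues λ = 2 ± 4i (complex conjugate pair).
For λ=2+4i: an eigenvector is (2,1) - i(-3,-2) = (2 + 3i, 1 + 2i).
A real fundamental pair from Re and Im of e^((2+4i)t)v: X_1 = e^(2t)(cos(4t)·(2,1) + sin(4t)·(-3,-2)), X_2 = e^(2t)(sin(4t)·(2,1) - cos(4t)·(-3,-2)).
General solution: C_1X_1 + C_2X_2.

u(t) = -3C_1e^(2t)sin(4t) + 2C_1e^(2t)cos(4t) + 2C_2e^(2t)sin(4t) + 3C_2e^(2t)cos(4t), v(t) = -2C_1e^(2t)sin(4t) + C_1e^(2t)cos(4t) + C_2e^(2t)sin(4t) + 2C_2e^(2t)cos(4t)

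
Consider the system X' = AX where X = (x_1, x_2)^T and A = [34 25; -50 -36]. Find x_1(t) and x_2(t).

Coefficient matrix A = [[34, 25], [-50, -36]].
Characteristic polynomial det(A - λI) = λ^2 + 2λ + 26 = 0.
Eigenvalues λ = -1 ± 5i (complex conjugate pair).
For λ=-1+5i: an eigenvector is (2,-3) - i(-1,1) = (2 + i, -3 - i).
A real fundamental pair from Re and Im of e^((-1+5i)t)v: X_1 = e^(-t)(cos(5t)·(2,-3) + sin(5t)·(-1,1)), X_2 = e^(-t)(sin(5t)·(2,-3) - cos(5t)·(-1,1)).
General solution: c_1X_1 + c_2X_2.

x_1(t) = -c_1e^(-t)sin(5t) + 2c_1e^(-t)cos(5t) + 2c_2e^(-t)sin(5t) + c_2e^(-t)cos(5t), x_2(t) = c_1e^(-t)sin(5t) - 3c_1e^(-t)cos(5t) - 3c_2e^(-t)sin(5t) - c_2e^(-t)cos(5t)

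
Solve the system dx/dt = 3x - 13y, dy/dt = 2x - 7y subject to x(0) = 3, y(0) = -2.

Coefficient matrix A = [[3, -13], [2, -7]].
Characteristic polynomial det(A - λI) = λ^2 + 4λ + 5 = 0.
Eigenvalues λ = -2 ± i (complex conjugate pair).
For λ=-2+i: an eigenvector is (2,1) - i(-3,-1) = (2 + 3i, 1 + i).
A real fundamental pair from Re and Im of e^((-2+i)t)v: X_1 = e^(-2t)(cos(t)·(2,1) + sin(t)·(-3,-1)), X_2 = e^(-2t)(sin(t)·(2,1) - cos(t)·(-3,-1)).
General solution: c_1X_1 + c_2X_2.
Applying x(0)=3, y(0)=-2 gives c_1=-9, c_2=7.

x(t) = 41e^(-2t)sin(t) + 3e^(-2t)cos(t), y(t) = 16e^(-2t)sin(t) - 2e^(-2t)cos(t)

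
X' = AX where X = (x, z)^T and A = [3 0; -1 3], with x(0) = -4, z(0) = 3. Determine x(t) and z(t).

Coefficient matrix A = [[3, 0], [-1, 3]].
Characteristic polynomial det(A - λI) = λ^2 - 6λ + 9 = 0.
Single eigenvalue λ = 3 with algebraic multiplicity 2.
Eigenvector v = (0,1); generalized eigenvector w with (A-λI)w=v is (-1,3).
General solution: e^(3t)[C_1·v + C_2·(t·v + w)].
Applying x(0)=-4, z(0)=3 gives C_1=-9, C_2=4.

x(t) = -4e^(3t), z(t) = 4te^(3t) + 3e^(3t)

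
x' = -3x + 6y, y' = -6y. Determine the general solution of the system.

x(t) = -2c_1e^(-6t) - c_2e^(-3t), y(t) = c_1e^(-6t)

Coefficient matrix A = [[-3, 6], [0, -6]].
Characteristic polynomial det(A - λI) = λ^2 + 9λ + 18 = 0.
Eigenvalues λ = -6, -3.
For λ=-6: (A-λI) row 1 is [3, 6], so an eigenvector is (-2, 1).
For λ=-3: (A-λI) row 1 is [0, 6], so an eigenvector is (-1, 0).
General solution: c_1e^(-6t)(-2,1) + c_2e^(-3t)(-1,0).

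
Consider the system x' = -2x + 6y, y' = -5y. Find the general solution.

Coefficient matrix A = [[-2, 6], [0, -5]].
Characteristic polynomial det(A - λI) = λ^2 + 7λ + 10 = 0.
Eigenvalues λ = -2, -5.
For λ=-2: (A-λI) row 1 is [0, 6], so an eigenvector is (-1, 0).
For λ=-5: (A-λI) row 1 is [3, 6], so an eigenvector is (2, -1).
General solution: K_1e^(-2t)(-1,0) + K_2e^(-5t)(2,-1).

x(t) = -K_1e^(-2t) + 2K_2e^(-5t), y(t) = -K_2e^(-5t)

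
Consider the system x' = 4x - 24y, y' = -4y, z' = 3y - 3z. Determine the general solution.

Coefficient matrix A = [[4, -24, 0], [0, -4, 0], [0, 3, -3]].
det(A - λI) = 0 gives eigenvalues λ = -4, 4, -3.
For λ=-4: eigenvector (3,1,-3).
For λ=4: eigenvector (-1,0,0).
For λ=-3: eigenvector (0,0,1).
General solution: c_1e^(-4t)(3,1,-3) + c_2e^(4t)(-1,0,0) + c_3e^(-3t)(0,0,1).

x(t) = 3c_1e^(-4t) - c_2e^(4t), y(t) = c_1e^(-4t), z(t) = -3c_1e^(-4t) + c_3e^(-3t)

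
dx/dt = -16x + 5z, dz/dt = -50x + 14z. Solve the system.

Coefficient matrix A = [[-16, 5], [-50, 14]].
Characteristic polynomial det(A - λI) = λ^2 + 2λ + 26 = 0.
Eigenvalues λ = -1 ± 5i (complex conjugate pair).
For λ=-1+5i: an eigenvector is (0,1) - i(1,3) = (0 - i, 1 - 3i).
A real fundamental pair from Re and Im of e^((-1+5i)t)v: X_1 = e^(-t)(cos(5t)·(0,1) + sin(5t)·(1,3)), X_2 = e^(-t)(sin(5t)·(0,1) - cos(5t)·(1,3)).
General solution: c_1X_1 + c_2X_2.

x(t) = c_1e^(-t)sin(5t) - c_2e^(-t)cos(5t), z(t) = 3c_1e^(-t)sin(5t) + c_1e^(-t)cos(5t) + c_2e^(-t)sin(5t) - 3c_2e^(-t)cos(5t)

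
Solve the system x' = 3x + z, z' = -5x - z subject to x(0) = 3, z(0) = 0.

Coefficient matrix A = [[3, 1], [-5, -1]].
Characteristic polynomial det(A - λI) = λ^2 - 2λ + 2 = 0.
Eigenvalues λ = 1 ± i (complex conjugate pair).
For λ=1+i: an eigenvector is (-1,2) - i(0,1) = (-1, 2 - i).
A real fundamental pair from Re and Im of e^((1+i)t)v: X_1 = e^(t)(cos(t)·(-1,2) + sin(t)·(0,1)), X_2 = e^(t)(sin(t)·(-1,2) - cos(t)·(0,1)).
General solution: c_1X_1 + c_2X_2.
Applying x(0)=3, z(0)=0 gives c_1=-3, c_2=-6.

x(t) = 6e^(t)sin(t) + 3e^(t)cos(t), z(t) = -15e^(t)sin(t)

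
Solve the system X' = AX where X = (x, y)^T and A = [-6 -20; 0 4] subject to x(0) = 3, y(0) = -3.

Coefficient matrix A = [[-6, -20], [0, 4]].
Characteristic polynomial det(A - λI) = λ^2 + 2λ - 24 = 0.
Eigenvalues λ = -6, 4.
For λ=-6: (A-λI) row 1 is [0, -20], so an eigenvector is (1, 0).
For λ=4: (A-λI) row 1 is [-10, -20], so an eigenvector is (-2, 1).
General solution: C_1e^(-6t)(1,0) + C_2e^(4t)(-2,1).
Applying x(0)=3, y(0)=-3 gives C_1=-3, C_2=-3.

x(t) = 6e^(4t) - 3e^(-6t), y(t) = -3e^(4t)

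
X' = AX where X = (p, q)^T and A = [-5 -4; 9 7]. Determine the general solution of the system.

p(t) = -2c_1e^(t) - 2c_2te^(t) + c_2e^(t), q(t) = 3c_1e^(t) + 3c_2te^(t) - c_2e^(t)

Coefficient matrix A = [[-5, -4], [9, 7]].
Characteristic polynomial det(A - λI) = λ^2 - 2λ + 1 = 0.
Single eigenvalue λ = 1 with algebraic multiplicity 2.
Eigenvector v = (-2,3); generalized eigenvector w with (A-λI)w=v is (1,-1).
General solution: e^(t)[c_1·v + c_2·(t·v + w)].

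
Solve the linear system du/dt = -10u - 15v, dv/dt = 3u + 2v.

u(t) = -c_1e^(-4t)sin(3t) - 2c_1e^(-4t)cos(3t) - 2c_2e^(-4t)sin(3t) + c_2e^(-4t)cos(3t), v(t) = c_1e^(-4t)cos(3t) + c_2e^(-4t)sin(3t)

Coefficient matrix A = [[-10, -15], [3, 2]].
Characteristic polynomial det(A - λI) = λ^2 + 8λ + 25 = 0.
Eigenvalues λ = -4 ± 3i (complex conjugate pair).
For λ=-4+3i: an eigenvector is (-2,1) - i(-1,0) = (-2 + i, 1).
A real fundamental pair from Re and Im of e^((-4+3i)t)v: X_1 = e^(-4t)(cos(3t)·(-2,1) + sin(3t)·(-1,0)), X_2 = e^(-4t)(sin(3t)·(-2,1) - cos(3t)·(-1,0)).
General solution: c_1X_1 + c_2X_2.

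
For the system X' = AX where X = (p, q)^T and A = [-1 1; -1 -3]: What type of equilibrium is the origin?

stable improper node

A = [[-1,1],[-1,-3]]; det(A-λI) = λ^2 + 4λ + 4.
repeated λ = -2 with a single eigenvector.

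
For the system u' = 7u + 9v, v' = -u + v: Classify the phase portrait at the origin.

unstable improper node

A = [[7,9],[-1,1]]; det(A-λI) = λ^2 - 8λ + 16.
repeated λ = 4 with a single eigenvector.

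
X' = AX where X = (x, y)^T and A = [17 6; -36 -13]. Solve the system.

Coefficient matrix A = [[17, 6], [-36, -13]].
Characteristic polynomial det(A - λI) = λ^2 - 4λ - 5 = 0.
Eigenvalues λ = 5, -1.
For λ=5: (A-λI) row 1 is [12, 6], so an eigenvector is (-1, 2).
For λ=-1: (A-λI) row 1 is [18, 6], so an eigenvector is (-1, 3).
General solution: C_1e^(5t)(-1,2) + C_2e^(-t)(-1,3).

x(t) = -C_1e^(5t) - C_2e^(-t), y(t) = 2C_1e^(5t) + 3C_2e^(-t)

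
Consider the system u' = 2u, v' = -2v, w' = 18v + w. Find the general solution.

u(t) = C_1e^(2t), v(t) = -C_3e^(-2t), w(t) = C_2e^(t) + 6C_3e^(-2t)

Coefficient matrix A = [[2, 0, 0], [0, -2, 0], [0, 18, 1]].
det(A - λI) = 0 gives eigenvalues λ = 2, 1, -2.
For λ=2: eigenvector (1,0,0).
For λ=1: eigenvector (0,0,1).
For λ=-2: eigenvector (0,-1,6).
General solution: C_1e^(2t)(1,0,0) + C_2e^(t)(0,0,1) + C_3e^(-2t)(0,-1,6).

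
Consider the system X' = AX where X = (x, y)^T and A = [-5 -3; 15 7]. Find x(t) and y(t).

Coefficient matrix A = [[-5, -3], [15, 7]].
Characteristic polynomial det(A - λI) = λ^2 - 2λ + 10 = 0.
Eigenvalues λ = 1 ± 3i (complex conjugate pair).
For λ=1+3i: an eigenvector is (-1,2) - i(0,-1) = (-1, 2 + i).
A real fundamental pair from Re and Im of e^((1+3i)t)v: X_1 = e^(t)(cos(3t)·(-1,2) + sin(3t)·(0,-1)), X_2 = e^(t)(sin(3t)·(-1,2) - cos(3t)·(0,-1)).
General solution: K_1X_1 + K_2X_2.

x(t) = -K_1e^(t)cos(3t) - K_2e^(t)sin(3t), y(t) = -K_1e^(t)sin(3t) + 2K_1e^(t)cos(3t) + 2K_2e^(t)sin(3t) + K_2e^(t)cos(3t)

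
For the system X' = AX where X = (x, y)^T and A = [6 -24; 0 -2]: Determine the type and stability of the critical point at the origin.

A = [[6,-24],[0,-2]]; det(A-λI) = λ^2 - 4λ - 12.
λ = 6, -2: opposite signs.

saddle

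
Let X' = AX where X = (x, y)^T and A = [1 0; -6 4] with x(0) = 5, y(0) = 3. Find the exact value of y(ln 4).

-1752

A = [[1,0],[-6,4]]; eigenvalues λ = 1, 4.
Eigenvectors: (1,2) for λ=1, (0,1) for λ=4.
From the initial condition, c_1 = 5, c_2 = -7.
y(ln 4) = (5)(4^1)(2) + (-7)(4^4)(1) = -1752.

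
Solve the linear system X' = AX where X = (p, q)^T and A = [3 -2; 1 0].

p(t) = C_1e^(t) - 2C_2e^(2t), q(t) = C_1e^(t) - C_2e^(2t)

Coefficient matrix A = [[3, -2], [1, 0]].
Characteristic polynomial det(A - λI) = λ^2 - 3λ + 2 = 0.
Eigenvalues λ = 1, 2.
For λ=1: (A-λI) row 1 is [2, -2], so an eigenvector is (1, 1).
For λ=2: (A-λI) row 1 is [1, -2], so an eigenvector is (-2, -1).
General solution: C_1e^(t)(1,1) + C_2e^(2t)(-2,-1).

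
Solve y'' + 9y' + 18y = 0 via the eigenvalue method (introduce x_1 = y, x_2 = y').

Let x_1 = y, x_2 = y'. Then x_1' = x_2 and x_2' = -18x_1 - 9x_2.
A = [[0,1],[-18,-9]]; det(A-λI) = λ^2 + 9λ + 18.
Eigenvalues λ = -3, -6 with eigenvectors (1,-3), (1,-6).

y(t) = K_1e^(-3t) + K_2e^(-6t)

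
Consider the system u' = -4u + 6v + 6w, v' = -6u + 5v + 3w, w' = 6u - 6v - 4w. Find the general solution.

u(t) = 2c_1e^(-t) + c_2e^(-4t), v(t) = 3c_1e^(-t) + c_2e^(-4t) - c_3e^(2t), w(t) = -2c_1e^(-t) - c_2e^(-4t) + c_3e^(2t)

Coefficient matrix A = [[-4, 6, 6], [-6, 5, 3], [6, -6, -4]].
det(A - λI) = 0 gives eigenvalues λ = -1, -4, 2.
For λ=-1: eigenvector (2,3,-2).
For λ=-4: eigenvector (1,1,-1).
For λ=2: eigenvector (0,-1,1).
General solution: c_1e^(-t)(2,3,-2) + c_2e^(-4t)(1,1,-1) + c_3e^(2t)(0,-1,1).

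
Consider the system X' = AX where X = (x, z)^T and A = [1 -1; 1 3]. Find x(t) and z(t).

x(t) = -c_1e^(2t) - c_2te^(2t) - c_2e^(2t), z(t) = c_1e^(2t) + c_2te^(2t) + 2c_2e^(2t)

Coefficient matrix A = [[1, -1], [1, 3]].
Characteristic polynomial det(A - λI) = λ^2 - 4λ + 4 = 0.
Single eigenvalue λ = 2 with algebraic multiplicity 2.
Eigenvector v = (-1,1); generalized eigenvector w with (A-λI)w=v is (-1,2).
General solution: e^(2t)[c_1·v + c_2·(t·v + w)].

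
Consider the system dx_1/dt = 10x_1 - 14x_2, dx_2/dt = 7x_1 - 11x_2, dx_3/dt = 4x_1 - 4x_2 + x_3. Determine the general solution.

Coefficient matrix A = [[10, -14, 0], [7, -11, 0], [4, -4, 1]].
det(A - λI) = 0 gives eigenvalues λ = 3, -4, 1.
For λ=3: eigenvector (-2,-1,-2).
For λ=-4: eigenvector (1,1,0).
For λ=1: eigenvector (0,0,1).
General solution: C_1e^(3t)(-2,-1,-2) + C_2e^(-4t)(1,1,0) + C_3e^(t)(0,0,1).

x_1(t) = -2C_1e^(3t) + C_2e^(-4t), x_2(t) = -C_1e^(3t) + C_2e^(-4t), x_3(t) = -2C_1e^(3t) + C_3e^(t)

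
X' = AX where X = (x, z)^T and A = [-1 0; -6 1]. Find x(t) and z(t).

x(t) = -c_2e^(-t), z(t) = -c_1e^(t) - 3c_2e^(-t)

Coefficient matrix A = [[-1, 0], [-6, 1]].
Characteristic polynomial det(A - λI) = λ^2 - 1 = 0.
Eigenvalues λ = 1, -1.
For λ=1: (A-λI) row 1 is [-2, 0], so an eigenvector is (0, -1).
For λ=-1: (A-λI) row 2 is [-6, 2], so an eigenvector is (-1, -3).
General solution: c_1e^(t)(0,-1) + c_2e^(-t)(-1,-3).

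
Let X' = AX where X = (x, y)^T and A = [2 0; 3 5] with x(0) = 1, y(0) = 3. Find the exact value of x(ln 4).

A = [[2,0],[3,5]]; eigenvalues λ = 5, 2.
Eigenvectors: (0,1) for λ=5, (1,-1) for λ=2.
From the initial condition, c_1 = 4, c_2 = 1.
x(ln 4) = (4)(4^5)(0) + (1)(4^2)(1) = 16.

16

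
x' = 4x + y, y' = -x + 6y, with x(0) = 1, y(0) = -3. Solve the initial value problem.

x(t) = -4te^(5t) + e^(5t), y(t) = -4te^(5t) - 3e^(5t)

Coefficient matrix A = [[4, 1], [-1, 6]].
Characteristic polynomial det(A - λI) = λ^2 - 10λ + 25 = 0.
Single eigenvalue λ = 5 with algebraic multiplicity 2.
Eigenvector v = (-1,-1); generalized eigenvector w with (A-λI)w=v is (1,0).
General solution: e^(5t)[C_1·v + C_2·(t·v + w)].
Applying x(0)=1, y(0)=-3 gives C_1=3, C_2=4.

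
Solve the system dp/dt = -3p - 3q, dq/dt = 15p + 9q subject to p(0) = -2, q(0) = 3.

Coefficient matrix A = [[-3, -3], [15, 9]].
Characteristic polynomial det(A - λI) = λ^2 - 6λ + 18 = 0.
Eigenvalues λ = 3 ± 3i (complex conjugate pair).
For λ=3+3i: an eigenvector is (-1,2) - i(0,-1) = (-1, 2 + i).
A real fundamental pair from Re and Im of e^((3+3i)t)v: X_1 = e^(3t)(cos(3t)·(-1,2) + sin(3t)·(0,-1)), X_2 = e^(3t)(sin(3t)·(-1,2) - cos(3t)·(0,-1)).
General solution: K_1X_1 + K_2X_2.
Applying p(0)=-2, q(0)=3 gives K_1=2, K_2=-1.

p(t) = e^(3t)sin(3t) - 2e^(3t)cos(3t), q(t) = -4e^(3t)sin(3t) + 3e^(3t)cos(3t)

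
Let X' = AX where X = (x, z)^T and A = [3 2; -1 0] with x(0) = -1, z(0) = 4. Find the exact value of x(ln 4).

A = [[3,2],[-1,0]]; eigenvalues λ = 1, 2.
Eigenvectors: (-1,1) for λ=1, (2,-1) for λ=2.
From the initial condition, c_1 = 7, c_2 = 3.
x(ln 4) = (7)(4^1)(-1) + (3)(4^2)(2) = 68.

68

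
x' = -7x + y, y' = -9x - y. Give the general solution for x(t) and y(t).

Coefficient matrix A = [[-7, 1], [-9, -1]].
Characteristic polynomial det(A - λI) = λ^2 + 8λ + 16 = 0.
Single eigenvalue λ = -4 with algebraic multiplicity 2.
Eigenvector v = (1,3); generalized eigenvector w with (A-λI)w=v is (0,1).
General solution: e^(-4t)[C_1·v + C_2·(t·v + w)].

x(t) = C_1e^(-4t) + C_2te^(-4t), y(t) = 3C_1e^(-4t) + 3C_2te^(-4t) + C_2e^(-4t)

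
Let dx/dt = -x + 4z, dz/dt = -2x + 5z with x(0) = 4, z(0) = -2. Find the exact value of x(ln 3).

A = [[-1,4],[-2,5]]; eigenvalues λ = 3, 1.
Eigenvectors: (-1,-1) for λ=3, (2,1) for λ=1.
From the initial condition, c_1 = 8, c_2 = 6.
x(ln 3) = (8)(3^3)(-1) + (6)(3^1)(2) = -180.

-180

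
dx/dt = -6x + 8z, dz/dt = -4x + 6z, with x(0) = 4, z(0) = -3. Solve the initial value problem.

x(t) = -10e^(2t) + 14e^(-2t), z(t) = -10e^(2t) + 7e^(-2t)

Coefficient matrix A = [[-6, 8], [-4, 6]].
Characteristic polynomial det(A - λI) = λ^2 - 4 = 0.
Eigenvalues λ = 2, -2.
For λ=2: (A-λI) row 1 is [-8, 8], so an eigenvector is (1, 1).
For λ=-2: (A-λI) row 1 is [-4, 8], so an eigenvector is (2, 1).
General solution: K_1e^(2t)(1,1) + K_2e^(-2t)(2,1).
Applying x(0)=4, z(0)=-3 gives K_1=-10, K_2=7.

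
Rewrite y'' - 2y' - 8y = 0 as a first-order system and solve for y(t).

Let x_1 = y, x_2 = y'. Then x_1' = x_2 and x_2' = 8x_1 + 2x_2.
A = [[0,1],[8,2]]; det(A-λI) = λ^2 - 2λ - 8.
Eigenvalues λ = -2, 4 with eigenvectors (1,-2), (1,4).

y(t) = c_1e^(-2t) + c_2e^(4t)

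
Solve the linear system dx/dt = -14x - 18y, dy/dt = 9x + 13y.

Coefficient matrix A = [[-14, -18], [9, 13]].
Characteristic polynomial det(A - λI) = λ^2 + λ - 20 = 0.
Eigenvalues λ = 4, -5.
For λ=4: (A-λI) row 1 is [-18, -18], so an eigenvector is (-1, 1).
For λ=-5: (A-λI) row 1 is [-9, -18], so an eigenvector is (2, -1).
General solution: K_1e^(4t)(-1,1) + K_2e^(-5t)(2,-1).

x(t) = -K_1e^(4t) + 2K_2e^(-5t), y(t) = K_1e^(4t) - K_2e^(-5t)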